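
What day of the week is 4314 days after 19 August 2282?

Aug 19, 2282 is a Saturday.
4314 mod 7 = 2, so 4314 days after a Saturday is Saturday + 2 = Monday.

Monday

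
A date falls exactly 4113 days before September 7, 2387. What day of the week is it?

First find the weekday of Sep 7, 2387. Doomsday rule: the anchor day for the 2300s is Wednesday. For year 87: 87÷12 = 7 r 3, and 3÷4 = 0, so 7+3+0 = 10.
Wednesday + 10 ≡ Saturday — that's 2387's doomsday.
In September the doomsday date is Sep 5.
Sep 7 is 2 days after Sep 5; 2 mod 7 = 2, so Saturday + 2 = Monday.
4113 mod 7 = 4, so 4113 days before a Monday is Monday − 4 = Thursday.

Thursday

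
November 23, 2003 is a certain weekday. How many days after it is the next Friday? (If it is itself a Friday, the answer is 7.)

Nov 23, 2003 is a Sunday.
From Sunday to the next Friday is 5 days.

5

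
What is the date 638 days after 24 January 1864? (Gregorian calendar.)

+366 (one year; includes Feb 29, 1864) → Jan 24, 1865 (272 left).
Jan has 31 days: +8 → Feb 1, 1865 (264 left).
Feb has 28 days: +28 → Mar 1, 1865 (236 left).
Mar has 31 days: +31 → Apr 1, 1865 (205 left).
Apr has 30 days: +30 → May 1, 1865 (175 left).
May has 31 days: +31 → Jun 1, 1865 (144 left).
Jun has 30 days: +30 → Jul 1, 1865 (114 left).
Jul has 31 days: +31 → Aug 1, 1865 (83 left).
Aug has 31 days: +31 → Sep 1, 1865 (52 left).
Sep has 30 days: +30 → Oct 1, 1865 (22 left).
+22 → Oct 23, 1865.

October 23, 1865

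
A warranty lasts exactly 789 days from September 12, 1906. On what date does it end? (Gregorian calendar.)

+365 (one year) → Sep 12, 1907 (424 left).
+366 (one year; includes Feb 29, 1908) → Sep 12, 1908 (58 left).
Sep has 30 days: +19 → Oct 1, 1908 (39 left).
Oct has 31 days: +31 → Nov 1, 1908 (8 left).
+8 → Nov 9, 1908.

November 9, 1908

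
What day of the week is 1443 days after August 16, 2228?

Sunday

First find the weekday of Aug 16, 2228. Doomsday rule: the anchor day for the 2200s is Friday. For year 28: 28÷12 = 2 r 4, and 4÷4 = 1, so 2+4+1 = 7.
Friday + 7 ≡ Friday — that's 2228's doomsday.
In August the doomsday date is Aug 8.
Aug 16 is 8 days after Aug 8; 8 mod 7 = 1, so Friday + 1 = Saturday.
1443 mod 7 = 1, so 1443 days after a Saturday is Saturday + 1 = Sunday.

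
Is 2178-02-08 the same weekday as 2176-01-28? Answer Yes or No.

Yes

From Jan 28, 2176 to Feb 8, 2178 is 742 days.
742 mod 7 = 0, so they are the same weekday.
(Jan 28, 2176 is a Sunday; Feb 8, 2178 is a Sunday.)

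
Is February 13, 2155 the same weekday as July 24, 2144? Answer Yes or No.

No

From Jul 24, 2144 to Feb 13, 2155 is 3856 days.
3856 mod 7 = 6, so they are different weekdays.
(Jul 24, 2144 is a Friday; Feb 13, 2155 is a Thursday.)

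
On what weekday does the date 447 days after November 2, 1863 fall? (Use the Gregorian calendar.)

Nov 2, 1863 is a Monday.
447 mod 7 = 6, so 447 days after a Monday is Monday + 6 = Sunday.

Sunday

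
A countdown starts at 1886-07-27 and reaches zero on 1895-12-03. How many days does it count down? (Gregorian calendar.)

3416

Jul 27, 1886 → Jul 27, 1887: 365 days.
Jul 27, 1887 → Jul 27, 1888: 366 days (Feb 29, 1888 is in that span).
Jul 27, 1888 → Jul 27, 1889: 365 days.
Jul 27, 1889 → Jul 27, 1890: 365 days.
Jul 27, 1890 → Jul 27, 1891: 365 days.
Jul 27, 1891 → Jul 27, 1892: 366 days (Feb 29, 1892 is in that span).
Jul 27, 1892 → Jul 27, 1893: 365 days.
Jul 27, 1893 → Jul 27, 1894: 365 days.
Jul 27, 1894 → Jul 27, 1895: 365 days.
Jul 27, 1895 → Aug 27, 1895: 31 days (July has 31).
Aug 27, 1895 → Sep 27, 1895: 31 days (August has 31).
Sep 27, 1895 → Oct 27, 1895: 30 days (September has 30).
Oct 27, 1895 → Nov 27, 1895: 31 days (October has 31).
Nov 27, 1895 → Dec 3, 1895: 6 days.
Total: 3416 days.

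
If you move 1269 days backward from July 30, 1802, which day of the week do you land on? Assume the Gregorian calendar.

Wednesday

First find the weekday of Jul 30, 1802. Doomsday rule: the anchor day for the 1800s is Friday. For year 02: 2÷12 = 0 r 2, and 2÷4 = 0, so 0+2+0 = 2.
Friday + 2 ≡ Sunday — that's 1802's doomsday.
In July the doomsday date is Jul 11.
Jul 30 is 19 days after Jul 11; 19 mod 7 = 5, so Sunday + 5 = Friday.
1269 mod 7 = 2, so 1269 days before a Friday is Friday − 2 = Wednesday.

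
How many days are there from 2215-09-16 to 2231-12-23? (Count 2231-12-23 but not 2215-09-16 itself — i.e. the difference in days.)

Sep 16, 2215 → Sep 16, 2216: 366 days (Feb 29, 2216 is in that span).
Sep 16, 2216 → Sep 16, 2217: 365 days.
Sep 16, 2217 → Sep 16, 2218: 365 days.
Sep 16, 2218 → Sep 16, 2219: 365 days.
Sep 16, 2219 → Sep 16, 2220: 366 days (Feb 29, 2220 is in that span).
Sep 16, 2220 → Sep 16, 2221: 365 days.
Sep 16, 2221 → Sep 16, 2222: 365 days.
Sep 16, 2222 → Sep 16, 2223: 365 days.
Sep 16, 2223 → Sep 16, 2224: 366 days (Feb 29, 2224 is in that span).
Sep 16, 2224 → Sep 16, 2225: 365 days.
Sep 16, 2225 → Sep 16, 2226: 365 days.
Sep 16, 2226 → Sep 16, 2227: 365 days.
Sep 16, 2227 → Sep 16, 2228: 366 days (Feb 29, 2228 is in that span).
Sep 16, 2228 → Sep 16, 2229: 365 days.
Sep 16, 2229 → Sep 16, 2230: 365 days.
Sep 16, 2230 → Sep 16, 2231: 365 days.
Sep 16, 2231 → Oct 16, 2231: 30 days (September has 30).
Oct 16, 2231 → Nov 16, 2231: 31 days (October has 31).
Nov 16, 2231 → Dec 16, 2231: 30 days (November has 30).
Dec 16, 2231 → Dec 23, 2231: 7 days.
Total: 5942 days.

5942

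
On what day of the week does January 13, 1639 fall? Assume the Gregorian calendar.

Doomsday rule: the anchor day for the 1600s is Tuesday. For year 39: 39÷12 = 3 r 3, and 3÷4 = 0, so 3+3+0 = 6.
Tuesday + 6 ≡ Monday — that's 1639's doomsday.
In January the doomsday date is Jan 3 (1639 is not a leap year).
Jan 13 is 10 days after Jan 3; 10 mod 7 = 3, so Monday + 3 = Thursday.

Thursday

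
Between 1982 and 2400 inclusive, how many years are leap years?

Multiples of 4 in [1982,2400]: 105.
Of those, multiples of 100: 5 (not leap unless ÷400).
Multiples of 400: 2.
Leap years = 105 − 5 + 2 = 102.

102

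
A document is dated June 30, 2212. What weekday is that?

Doomsday rule: the anchor day for the 2200s is Friday. For year 12: 12÷12 = 1 r 0, and 0÷4 = 0, so 1+0+0 = 1.
Friday + 1 ≡ Saturday — that's 2212's doomsday.
In June the doomsday date is Jun 6.
Jun 30 is 24 days after Jun 6; 24 mod 7 = 3, so Saturday + 3 = Tuesday.

Tuesday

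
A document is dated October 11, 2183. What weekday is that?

Doomsday rule: the anchor day for the 2100s is Sunday. For year 83: 83÷12 = 6 r 11, and 11÷4 = 2, so 6+11+2 = 19.
Sunday + 19 ≡ Friday — that's 2183's doomsday.
In October the doomsday date is Oct 10.
Oct 11 is 1 day after Oct 10; 1 mod 7 = 1, so Friday + 1 = Saturday.

Saturday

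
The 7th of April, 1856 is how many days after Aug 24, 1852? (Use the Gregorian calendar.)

Aug 24, 1852 → Aug 24, 1853: 365 days.
Aug 24, 1853 → Aug 24, 1854: 365 days.
Aug 24, 1854 → Aug 24, 1855: 365 days.
Aug 24, 1855 → Sep 24, 1855: 31 days (August has 31).
Sep 24, 1855 → Oct 24, 1855: 30 days (September has 30).
Oct 24, 1855 → Nov 24, 1855: 31 days (October has 31).
Nov 24, 1855 → Dec 24, 1855: 30 days (November has 30).
Dec 24, 1855 → Jan 24, 1856: 31 days (December has 31).
Jan 24, 1856 → Feb 24, 1856: 31 days (January has 31).
Feb 24, 1856 → Mar 24, 1856: 29 days (February has 29).
Mar 24, 1856 → Apr 7, 1856: 14 days.
Total: 1322 days.

1322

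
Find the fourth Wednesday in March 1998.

March 1, 1998 is a Sunday.
The first Wednesday is therefore March 4 (3 days later).
The fourth Wednesday is 4 + 3×7 = March 25.

March 25, 1998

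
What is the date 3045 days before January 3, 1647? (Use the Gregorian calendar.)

−365 (one year) → Jan 3, 1646 (2680 left).
−365 (one year) → Jan 3, 1645 (2315 left).
−366 (one year; includes Feb 29, 1644) → Jan 3, 1644 (1949 left).
−365 (one year) → Jan 3, 1643 (1584 left).
−365 (one year) → Jan 3, 1642 (1219 left).
−365 (one year) → Jan 3, 1641 (854 left).
−366 (one year; includes Feb 29, 1640) → Jan 3, 1640 (488 left).
−365 (one year) → Jan 3, 1639 (123 left).
−3 → Dec 31, 1638 (end of Dec, 31 days; 120 left).
−31 → Nov 30, 1638 (end of Nov, 30 days; 89 left).
−30 → Oct 31, 1638 (end of Oct, 31 days; 59 left).
−31 → Sep 30, 1638 (end of Sep, 30 days; 28 left).
−28 → Sep 2, 1638.

September 2, 1638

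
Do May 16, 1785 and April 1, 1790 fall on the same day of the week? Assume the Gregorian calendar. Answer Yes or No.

No

From May 16, 1785 to Apr 1, 1790 is 1781 days.
1781 mod 7 = 3, so they are different weekdays.
(May 16, 1785 is a Monday; Apr 1, 1790 is a Thursday.)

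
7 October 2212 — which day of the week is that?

Wednesday

Doomsday rule: the anchor day for the 2200s is Friday. For year 12: 12÷12 = 1 r 0, and 0÷4 = 0, so 1+0+0 = 1.
Friday + 1 ≡ Saturday — that's 2212's doomsday.
In October the doomsday date is Oct 10.
Oct 7 is 3 days before Oct 10; 3 mod 7 = 3, so Saturday − 3 = Wednesday.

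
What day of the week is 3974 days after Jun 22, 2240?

Saturday

First find the weekday of Jun 22, 2240. Doomsday rule: the anchor day for the 2200s is Friday. For year 40: 40÷12 = 3 r 4, and 4÷4 = 1, so 3+4+1 = 8.
Friday + 8 ≡ Saturday — that's 2240's doomsday.
In June the doomsday date is Jun 6.
Jun 22 is 16 days after Jun 6; 16 mod 7 = 2, so Saturday + 2 = Monday.
3974 mod 7 = 5, so 3974 days after a Monday is Monday + 5 = Saturday.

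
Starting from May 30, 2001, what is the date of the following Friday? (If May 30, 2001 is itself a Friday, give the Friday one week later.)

May 30, 2001 is a Wednesday.
From Wednesday to the next Friday is 2 days.
May 30, 2001 + 2 = Jun 1, 2001.

June 1, 2001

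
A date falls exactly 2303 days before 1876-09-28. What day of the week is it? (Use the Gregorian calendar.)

First find the weekday of Sep 28, 1876. Doomsday rule: the anchor day for the 1800s is Friday. For year 76: 76÷12 = 6 r 4, and 4÷4 = 1, so 6+4+1 = 11.
Friday + 11 ≡ Tuesday — that's 1876's doomsday.
In September the doomsday date is Sep 5.
Sep 28 is 23 days after Sep 5; 23 mod 7 = 2, so Tuesday + 2 = Thursday.
2303 mod 7 = 0, so 2303 days before a Thursday is Thursday − 0 = Thursday.

Thursday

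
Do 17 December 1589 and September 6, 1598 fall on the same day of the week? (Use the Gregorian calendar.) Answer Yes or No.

Yes

From Dec 17, 1589 to Sep 6, 1598 is 3185 days.
3185 mod 7 = 0, so they are the same weekday.
(Dec 17, 1589 is a Sunday; Sep 6, 1598 is a Sunday.)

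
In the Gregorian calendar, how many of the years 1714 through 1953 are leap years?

Multiples of 4 in [1714,1953]: 60.
Of those, multiples of 100: 2 (not leap unless ÷400).
Multiples of 400: 0.
Leap years = 60 − 2 + 0 = 58.

58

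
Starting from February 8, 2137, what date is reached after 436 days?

April 20, 2138

+365 (one year) → Feb 8, 2138 (71 left).
Feb has 28 days: +21 → Mar 1, 2138 (50 left).
Mar has 31 days: +31 → Apr 1, 2138 (19 left).
+19 → Apr 20, 2138.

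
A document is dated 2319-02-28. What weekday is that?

Friday

Doomsday rule: the anchor day for the 2300s is Wednesday. For year 19: 19÷12 = 1 r 7, and 7÷4 = 1, so 1+7+1 = 9.
Wednesday + 9 ≡ Friday — that's 2319's doomsday.
In February the doomsday date is Feb 28 (2319 is not a leap year).
Feb 28 is the doomsday itself: Friday.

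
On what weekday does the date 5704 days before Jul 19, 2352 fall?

Sunday

First find the weekday of Jul 19, 2352. Doomsday rule: the anchor day for the 2300s is Wednesday. For year 52: 52÷12 = 4 r 4, and 4÷4 = 1, so 4+4+1 = 9.
Wednesday + 9 ≡ Friday — that's 2352's doomsday.
In July the doomsday date is Jul 11.
Jul 19 is 8 days after Jul 11; 8 mod 7 = 1, so Friday + 1 = Saturday.
5704 mod 7 = 6, so 5704 days before a Saturday is Saturday − 6 = Sunday.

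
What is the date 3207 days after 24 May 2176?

+365 (one year) → May 24, 2177 (2842 left).
+365 (one year) → May 24, 2178 (2477 left).
+365 (one year) → May 24, 2179 (2112 left).
+366 (one year; includes Feb 29, 2180) → May 24, 2180 (1746 left).
+365 (one year) → May 24, 2181 (1381 left).
+365 (one year) → May 24, 2182 (1016 left).
+365 (one year) → May 24, 2183 (651 left).
+366 (one year; includes Feb 29, 2184) → May 24, 2184 (285 left).
May has 31 days: +8 → Jun 1, 2184 (277 left).
Jun has 30 days: +30 → Jul 1, 2184 (247 left).
Jul has 31 days: +31 → Aug 1, 2184 (216 left).
Aug has 31 days: +31 → Sep 1, 2184 (185 left).
Sep has 30 days: +30 → Oct 1, 2184 (155 left).
Oct has 31 days: +31 → Nov 1, 2184 (124 left).
Nov has 30 days: +30 → Dec 1, 2184 (94 left).
Dec has 31 days: +31 → Jan 1, 2185 (63 left).
Jan has 31 days: +31 → Feb 1, 2185 (32 left).
Feb has 28 days: +28 → Mar 1, 2185 (4 left).
+4 → Mar 5, 2185.

March 5, 2185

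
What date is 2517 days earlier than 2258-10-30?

December 9, 2251

−365 (one year) → Oct 30, 2257 (2152 left).
−365 (one year) → Oct 30, 2256 (1787 left).
−366 (one year; includes Feb 29, 2256) → Oct 30, 2255 (1421 left).
−365 (one year) → Oct 30, 2254 (1056 left).
−365 (one year) → Oct 30, 2253 (691 left).
−365 (one year) → Oct 30, 2252 (326 left).
−30 → Sep 30, 2252 (end of Sep, 30 days; 296 left).
−30 → Aug 31, 2252 (end of Aug, 31 days; 266 left).
−31 → Jul 31, 2252 (end of Jul, 31 days; 235 left).
−31 → Jun 30, 2252 (end of Jun, 30 days; 204 left).
−30 → May 31, 2252 (end of May, 31 days; 174 left).
−31 → Apr 30, 2252 (end of Apr, 30 days; 143 left).
−30 → Mar 31, 2252 (end of Mar, 31 days; 113 left).
−31 → Feb 29, 2252 (end of Feb, 29 days; 82 left).
−29 → Jan 31, 2252 (end of Jan, 31 days; 53 left).
−31 → Dec 31, 2251 (end of Dec, 31 days; 22 left).
−22 → Dec 9, 2251.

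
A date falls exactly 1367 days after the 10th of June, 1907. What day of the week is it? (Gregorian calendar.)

Jun 10, 1907 is a Monday.
1367 mod 7 = 2, so 1367 days after a Monday is Monday + 2 = Wednesday.

Wednesday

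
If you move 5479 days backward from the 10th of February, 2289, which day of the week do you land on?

Feb 10, 2289 is a Sunday.
5479 mod 7 = 5, so 5479 days before a Sunday is Sunday − 5 = Tuesday.

Tuesday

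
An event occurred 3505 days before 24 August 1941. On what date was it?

−365 (one year) → Aug 24, 1940 (3140 left).
−366 (one year; includes Feb 29, 1940) → Aug 24, 1939 (2774 left).
−365 (one year) → Aug 24, 1938 (2409 left).
−365 (one year) → Aug 24, 1937 (2044 left).
−365 (one year) → Aug 24, 1936 (1679 left).
−366 (one year; includes Feb 29, 1936) → Aug 24, 1935 (1313 left).
−365 (one year) → Aug 24, 1934 (948 left).
−365 (one year) → Aug 24, 1933 (583 left).
−365 (one year) → Aug 24, 1932 (218 left).
−24 → Jul 31, 1932 (end of Jul, 31 days; 194 left).
−31 → Jun 30, 1932 (end of Jun, 30 days; 163 left).
−30 → May 31, 1932 (end of May, 31 days; 133 left).
−31 → Apr 30, 1932 (end of Apr, 30 days; 102 left).
−30 → Mar 31, 1932 (end of Mar, 31 days; 72 left).
−31 → Feb 29, 1932 (end of Feb, 29 days; 41 left).
−29 → Jan 31, 1932 (end of Jan, 31 days; 12 left).
−12 → Jan 19, 1932.

January 19, 1932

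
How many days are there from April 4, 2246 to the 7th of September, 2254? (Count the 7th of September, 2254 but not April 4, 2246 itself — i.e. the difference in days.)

3078

Apr 4, 2246 → Apr 4, 2247: 365 days.
Apr 4, 2247 → Apr 4, 2248: 366 days (Feb 29, 2248 is in that span).
Apr 4, 2248 → Apr 4, 2249: 365 days.
Apr 4, 2249 → Apr 4, 2250: 365 days.
Apr 4, 2250 → Apr 4, 2251: 365 days.
Apr 4, 2251 → Apr 4, 2252: 366 days (Feb 29, 2252 is in that span).
Apr 4, 2252 → Apr 4, 2253: 365 days.
Apr 4, 2253 → Apr 4, 2254: 365 days.
Apr 4, 2254 → May 4, 2254: 30 days (April has 30).
May 4, 2254 → Jun 4, 2254: 31 days (May has 31).
Jun 4, 2254 → Jul 4, 2254: 30 days (June has 30).
Jul 4, 2254 → Aug 4, 2254: 31 days (July has 31).
Aug 4, 2254 → Sep 4, 2254: 31 days (August has 31).
Sep 4, 2254 → Sep 7, 2254: 3 days.
Total: 3078 days.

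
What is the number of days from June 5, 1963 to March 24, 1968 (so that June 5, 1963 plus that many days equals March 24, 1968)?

Jun 5, 1963 → Jun 5, 1964: 366 days (Feb 29, 1964 is in that span).
Jun 5, 1964 → Jun 5, 1965: 365 days.
Jun 5, 1965 → Jun 5, 1966: 365 days.
Jun 5, 1966 → Jun 5, 1967: 365 days.
Jun 5, 1967 → Jul 5, 1967: 30 days (June has 30).
Jul 5, 1967 → Aug 5, 1967: 31 days (July has 31).
Aug 5, 1967 → Sep 5, 1967: 31 days (August has 31).
Sep 5, 1967 → Oct 5, 1967: 30 days (September has 30).
Oct 5, 1967 → Nov 5, 1967: 31 days (October has 31).
Nov 5, 1967 → Dec 5, 1967: 30 days (November has 30).
Dec 5, 1967 → Jan 5, 1968: 31 days (December has 31).
Jan 5, 1968 → Feb 5, 1968: 31 days (January has 31).
Feb 5, 1968 → Mar 5, 1968: 29 days (February has 29).
Mar 5, 1968 → Mar 24, 1968: 19 days.
Total: 1754 days.

1754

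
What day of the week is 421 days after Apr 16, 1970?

Apr 16, 1970 is a Thursday.
421 mod 7 = 1, so 421 days after a Thursday is Thursday + 1 = Friday.

Friday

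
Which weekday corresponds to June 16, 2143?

Doomsday rule: the anchor day for the 2100s is Sunday. For year 43: 43÷12 = 3 r 7, and 7÷4 = 1, so 3+7+1 = 11.
Sunday + 11 ≡ Thursday — that's 2143's doomsday.
In June the doomsday date is Jun 6.
Jun 16 is 10 days after Jun 6; 10 mod 7 = 3, so Thursday + 3 = Sunday.

Sunday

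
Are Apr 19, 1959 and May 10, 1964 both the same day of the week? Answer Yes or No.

Yes

From Apr 19, 1959 to May 10, 1964 is 1848 days.
1848 mod 7 = 0, so they are the same weekday.
(Apr 19, 1959 is a Sunday; May 10, 1964 is a Sunday.)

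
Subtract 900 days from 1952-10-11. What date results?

April 25, 1950

−366 (one year; includes Feb 29, 1952) → Oct 11, 1951 (534 left).
−365 (one year) → Oct 11, 1950 (169 left).
−11 → Sep 30, 1950 (end of Sep, 30 days; 158 left).
−30 → Aug 31, 1950 (end of Aug, 31 days; 128 left).
−31 → Jul 31, 1950 (end of Jul, 31 days; 97 left).
−31 → Jun 30, 1950 (end of Jun, 30 days; 66 left).
−30 → May 31, 1950 (end of May, 31 days; 36 left).
−31 → Apr 30, 1950 (end of Apr, 30 days; 5 left).
−5 → Apr 25, 1950.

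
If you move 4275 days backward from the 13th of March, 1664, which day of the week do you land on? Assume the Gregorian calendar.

Saturday

First find the weekday of Mar 13, 1664. Doomsday rule: the anchor day for the 1600s is Tuesday. For year 64: 64÷12 = 5 r 4, and 4÷4 = 1, so 5+4+1 = 10.
Tuesday + 10 ≡ Friday — that's 1664's doomsday.
In March the doomsday date is Mar 14.
Mar 13 is 1 day before Mar 14; 1 mod 7 = 1, so Friday − 1 = Thursday.
4275 mod 7 = 5, so 4275 days before a Thursday is Thursday − 5 = Saturday.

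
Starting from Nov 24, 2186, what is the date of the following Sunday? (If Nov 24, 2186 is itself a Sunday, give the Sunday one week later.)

Nov 24, 2186 is a Friday.
From Friday to the next Sunday is 2 days.
Nov 24, 2186 + 2 = Nov 26, 2186.

November 26, 2186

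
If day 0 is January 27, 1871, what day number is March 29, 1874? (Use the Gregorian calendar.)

Jan 27, 1871 → Jan 27, 1872: 365 days.
Jan 27, 1872 → Jan 27, 1873: 366 days (Feb 29, 1872 is in that span).
Jan 27, 1873 → Jan 27, 1874: 365 days.
Jan 27, 1874 → Feb 27, 1874: 31 days (January has 31).
Feb 27, 1874 → Mar 27, 1874: 28 days (February has 28).
Mar 27, 1874 → Mar 29, 1874: 2 days.
Total: 1157 days.

1157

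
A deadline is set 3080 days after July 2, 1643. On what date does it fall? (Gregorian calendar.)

December 7, 1651

+366 (one year; includes Feb 29, 1644) → Jul 2, 1644 (2714 left).
+365 (one year) → Jul 2, 1645 (2349 left).
+365 (one year) → Jul 2, 1646 (1984 left).
+365 (one year) → Jul 2, 1647 (1619 left).
+366 (one year; includes Feb 29, 1648) → Jul 2, 1648 (1253 left).
+365 (one year) → Jul 2, 1649 (888 left).
+365 (one year) → Jul 2, 1650 (523 left).
+365 (one year) → Jul 2, 1651 (158 left).
Jul has 31 days: +30 → Aug 1, 1651 (128 left).
Aug has 31 days: +31 → Sep 1, 1651 (97 left).
Sep has 30 days: +30 → Oct 1, 1651 (67 left).
Oct has 31 days: +31 → Nov 1, 1651 (36 left).
Nov has 30 days: +30 → Dec 1, 1651 (6 left).
+6 → Dec 7, 1651.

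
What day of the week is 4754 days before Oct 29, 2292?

First find the weekday of Oct 29, 2292. Doomsday rule: the anchor day for the 2200s is Friday. For year 92: 92÷12 = 7 r 8, and 8÷4 = 2, so 7+8+2 = 17.
Friday + 17 ≡ Monday — that's 2292's doomsday.
In October the doomsday date is Oct 10.
Oct 29 is 19 days after Oct 10; 19 mod 7 = 5, so Monday + 5 = Saturday.
4754 mod 7 = 1, so 4754 days before a Saturday is Saturday − 1 = Friday.

Friday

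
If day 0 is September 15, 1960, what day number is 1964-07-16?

Sep 15, 1960 → Sep 15, 1961: 365 days.
Sep 15, 1961 → Sep 15, 1962: 365 days.
Sep 15, 1962 → Sep 15, 1963: 365 days.
Sep 15, 1963 → Oct 15, 1963: 30 days (September has 30).
Oct 15, 1963 → Nov 15, 1963: 31 days (October has 31).
Nov 15, 1963 → Dec 15, 1963: 30 days (November has 30).
Dec 15, 1963 → Jan 15, 1964: 31 days (December has 31).
Jan 15, 1964 → Feb 15, 1964: 31 days (January has 31).
Feb 15, 1964 → Mar 15, 1964: 29 days (February has 29).
Mar 15, 1964 → Apr 15, 1964: 31 days (March has 31).
Apr 15, 1964 → May 15, 1964: 30 days (April has 30).
May 15, 1964 → Jun 15, 1964: 31 days (May has 31).
Jun 15, 1964 → Jul 15, 1964: 30 days (June has 30).
Jul 15, 1964 → Jul 16, 1964: 1 days.
Total: 1400 days.

1400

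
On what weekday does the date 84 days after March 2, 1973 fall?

Friday

First find the weekday of Mar 2, 1973. Doomsday rule: the anchor day for the 1900s is Wednesday. For year 73: 73÷12 = 6 r 1, and 1÷4 = 0, so 6+1+0 = 7.
Wednesday + 7 ≡ Wednesday — that's 1973's doomsday.
In March the doomsday date is Mar 14.
Mar 2 is 12 days before Mar 14; 12 mod 7 = 5, so Wednesday − 5 = Friday.
84 mod 7 = 0, so 84 days after a Friday is Friday + 0 = Friday.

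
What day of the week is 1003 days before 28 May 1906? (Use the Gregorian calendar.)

Saturday

First find the weekday of May 28, 1906. Doomsday rule: the anchor day for the 1900s is Wednesday. For year 06: 6÷12 = 0 r 6, and 6÷4 = 1, so 0+6+1 = 7.
Wednesday + 7 ≡ Wednesday — that's 1906's doomsday.
In May the doomsday date is May 9.
May 28 is 19 days after May 9; 19 mod 7 = 5, so Wednesday + 5 = Monday.
1003 mod 7 = 2, so 1003 days before a Monday is Monday − 2 = Saturday.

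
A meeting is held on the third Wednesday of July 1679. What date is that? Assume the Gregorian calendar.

July 19, 1679

July 1, 1679 is a Saturday.
The first Wednesday is therefore July 5 (4 days later).
The third Wednesday is 5 + 2×7 = July 19.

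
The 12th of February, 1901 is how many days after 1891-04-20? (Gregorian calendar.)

3585

Apr 20, 1891 → Apr 20, 1892: 366 days (Feb 29, 1892 is in that span).
Apr 20, 1892 → Apr 20, 1893: 365 days.
Apr 20, 1893 → Apr 20, 1894: 365 days.
Apr 20, 1894 → Apr 20, 1895: 365 days.
Apr 20, 1895 → Apr 20, 1896: 366 days (Feb 29, 1896 is in that span).
Apr 20, 1896 → Apr 20, 1897: 365 days.
Apr 20, 1897 → Apr 20, 1898: 365 days.
Apr 20, 1898 → Apr 20, 1899: 365 days.
Apr 20, 1899 → Apr 20, 1900: 365 days.
Apr 20, 1900 → May 20, 1900: 30 days (April has 30).
May 20, 1900 → Jun 20, 1900: 31 days (May has 31).
Jun 20, 1900 → Jul 20, 1900: 30 days (June has 30).
Jul 20, 1900 → Aug 20, 1900: 31 days (July has 31).
Aug 20, 1900 → Sep 20, 1900: 31 days (August has 31).
Sep 20, 1900 → Oct 20, 1900: 30 days (September has 30).
Oct 20, 1900 → Nov 20, 1900: 31 days (October has 31).
Nov 20, 1900 → Dec 20, 1900: 30 days (November has 30).
Dec 20, 1900 → Jan 20, 1901: 31 days (December has 31).
Jan 20, 1901 → Feb 12, 1901: 23 days.
Total: 3585 days.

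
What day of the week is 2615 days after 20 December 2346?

Tuesday

First find the weekday of Dec 20, 2346. Doomsday rule: the anchor day for the 2300s is Wednesday. For year 46: 46÷12 = 3 r 10, and 10÷4 = 2, so 3+10+2 = 15.
Wednesday + 15 ≡ Thursday — that's 2346's doomsday.
In December the doomsday date is Dec 12.
Dec 20 is 8 days after Dec 12; 8 mod 7 = 1, so Thursday + 1 = Friday.
2615 mod 7 = 4, so 2615 days after a Friday is Friday + 4 = Tuesday.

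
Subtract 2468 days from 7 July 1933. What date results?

−365 (one year) → Jul 7, 1932 (2103 left).
−366 (one year; includes Feb 29, 1932) → Jul 7, 1931 (1737 left).
−365 (one year) → Jul 7, 1930 (1372 left).
−365 (one year) → Jul 7, 1929 (1007 left).
−365 (one year) → Jul 7, 1928 (642 left).
−366 (one year; includes Feb 29, 1928) → Jul 7, 1927 (276 left).
−7 → Jun 30, 1927 (end of Jun, 30 days; 269 left).
−30 → May 31, 1927 (end of May, 31 days; 239 left).
−31 → Apr 30, 1927 (end of Apr, 30 days; 208 left).
−30 → Mar 31, 1927 (end of Mar, 31 days; 178 left).
−31 → Feb 28, 1927 (end of Feb, 28 days; 147 left).
−28 → Jan 31, 1927 (end of Jan, 31 days; 119 left).
−31 → Dec 31, 1926 (end of Dec, 31 days; 88 left).
−31 → Nov 30, 1926 (end of Nov, 30 days; 57 left).
−30 → Oct 31, 1926 (end of Oct, 31 days; 27 left).
−27 → Oct 4, 1926.

October 4, 1926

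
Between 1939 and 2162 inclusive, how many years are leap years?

55

Multiples of 4 in [1939,2162]: 56.
Of those, multiples of 100: 2 (not leap unless ÷400).
Multiples of 400: 1.
Leap years = 56 − 2 + 1 = 55.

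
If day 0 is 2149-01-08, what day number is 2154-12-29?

2181

Jan 8, 2149 → Jan 8, 2150: 365 days.
Jan 8, 2150 → Jan 8, 2151: 365 days.
Jan 8, 2151 → Jan 8, 2152: 365 days.
Jan 8, 2152 → Jan 8, 2153: 366 days (Feb 29, 2152 is in that span).
Jan 8, 2153 → Jan 8, 2154: 365 days.
Jan 8, 2154 → Feb 8, 2154: 31 days (January has 31).
Feb 8, 2154 → Mar 8, 2154: 28 days (February has 28).
Mar 8, 2154 → Apr 8, 2154: 31 days (March has 31).
Apr 8, 2154 → May 8, 2154: 30 days (April has 30).
May 8, 2154 → Jun 8, 2154: 31 days (May has 31).
Jun 8, 2154 → Jul 8, 2154: 30 days (June has 30).
Jul 8, 2154 → Aug 8, 2154: 31 days (July has 31).
Aug 8, 2154 → Sep 8, 2154: 31 days (August has 31).
Sep 8, 2154 → Oct 8, 2154: 30 days (September has 30).
Oct 8, 2154 → Nov 8, 2154: 31 days (October has 31).
Nov 8, 2154 → Dec 8, 2154: 30 days (November has 30).
Dec 8, 2154 → Dec 29, 2154: 21 days.
Total: 2181 days.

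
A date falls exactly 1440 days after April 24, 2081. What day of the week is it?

Tuesday

Apr 24, 2081 is a Thursday.
1440 mod 7 = 5, so 1440 days after a Thursday is Thursday + 5 = Tuesday.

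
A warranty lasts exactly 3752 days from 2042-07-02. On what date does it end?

October 9, 2052

+365 (one year) → Jul 2, 2043 (3387 left).
+366 (one year; includes Feb 29, 2044) → Jul 2, 2044 (3021 left).
+365 (one year) → Jul 2, 2045 (2656 left).
+365 (one year) → Jul 2, 2046 (2291 left).
+365 (one year) → Jul 2, 2047 (1926 left).
+366 (one year; includes Feb 29, 2048) → Jul 2, 2048 (1560 left).
+365 (one year) → Jul 2, 2049 (1195 left).
+365 (one year) → Jul 2, 2050 (830 left).
+365 (one year) → Jul 2, 2051 (465 left).
+366 (one year; includes Feb 29, 2052) → Jul 2, 2052 (99 left).
Jul has 31 days: +30 → Aug 1, 2052 (69 left).
Aug has 31 days: +31 → Sep 1, 2052 (38 left).
Sep has 30 days: +30 → Oct 1, 2052 (8 left).
+8 → Oct 9, 2052.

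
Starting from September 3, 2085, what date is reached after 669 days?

+365 (one year) → Sep 3, 2086 (304 left).
Sep has 30 days: +28 → Oct 1, 2086 (276 left).
Oct has 31 days: +31 → Nov 1, 2086 (245 left).
Nov has 30 days: +30 → Dec 1, 2086 (215 left).
Dec has 31 days: +31 → Jan 1, 2087 (184 left).
Jan has 31 days: +31 → Feb 1, 2087 (153 left).
Feb has 28 days: +28 → Mar 1, 2087 (125 left).
Mar has 31 days: +31 → Apr 1, 2087 (94 left).
Apr has 30 days: +30 → May 1, 2087 (64 left).
May has 31 days: +31 → Jun 1, 2087 (33 left).
Jun has 30 days: +30 → Jul 1, 2087 (3 left).
+3 → Jul 4, 2087.

July 4, 2087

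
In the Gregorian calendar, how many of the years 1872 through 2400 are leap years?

Multiples of 4 in [1872,2400]: 133.
Of those, multiples of 100: 6 (not leap unless ÷400).
Multiples of 400: 2.
Leap years = 133 − 6 + 2 = 129.

129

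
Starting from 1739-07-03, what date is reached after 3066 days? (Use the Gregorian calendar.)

+366 (one year; includes Feb 29, 1740) → Jul 3, 1740 (2700 left).
+365 (one year) → Jul 3, 1741 (2335 left).
+365 (one year) → Jul 3, 1742 (1970 left).
+365 (one year) → Jul 3, 1743 (1605 left).
+366 (one year; includes Feb 29, 1744) → Jul 3, 1744 (1239 left).
+365 (one year) → Jul 3, 1745 (874 left).
+365 (one year) → Jul 3, 1746 (509 left).
+365 (one year) → Jul 3, 1747 (144 left).
Jul has 31 days: +29 → Aug 1, 1747 (115 left).
Aug has 31 days: +31 → Sep 1, 1747 (84 left).
Sep has 30 days: +30 → Oct 1, 1747 (54 left).
Oct has 31 days: +31 → Nov 1, 1747 (23 left).
+23 → Nov 24, 1747.

November 24, 1747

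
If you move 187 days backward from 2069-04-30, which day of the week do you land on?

Thursday

First find the weekday of Apr 30, 2069. Doomsday rule: the anchor day for the 2000s is Tuesday. For year 69: 69÷12 = 5 r 9, and 9÷4 = 2, so 5+9+2 = 16.
Tuesday + 16 ≡ Thursday — that's 2069's doomsday.
In April the doomsday date is Apr 4.
Apr 30 is 26 days after Apr 4; 26 mod 7 = 5, so Thursday + 5 = Tuesday.
187 mod 7 = 5, so 187 days before a Tuesday is Tuesday − 5 = Thursday.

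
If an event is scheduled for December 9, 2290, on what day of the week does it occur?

Tuesday

Doomsday rule: the anchor day for the 2200s is Friday. For year 90: 90÷12 = 7 r 6, and 6÷4 = 1, so 7+6+1 = 14.
Friday + 14 ≡ Friday — that's 2290's doomsday.
In December the doomsday date is Dec 12.
Dec 9 is 3 days before Dec 12; 3 mod 7 = 3, so Friday − 3 = Tuesday.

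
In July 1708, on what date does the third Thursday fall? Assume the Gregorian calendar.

July 19, 1708

July 1, 1708 is a Sunday.
The first Thursday is therefore July 5 (4 days later).
The third Thursday is 5 + 2×7 = July 19.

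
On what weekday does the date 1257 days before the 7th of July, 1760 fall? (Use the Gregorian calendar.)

Thursday

First find the weekday of Jul 7, 1760. Doomsday rule: the anchor day for the 1700s is Sunday. For year 60: 60÷12 = 5 r 0, and 0÷4 = 0, so 5+0+0 = 5.
Sunday + 5 ≡ Friday — that's 1760's doomsday.
In July the doomsday date is Jul 11.
Jul 7 is 4 days before Jul 11; 4 mod 7 = 4, so Friday − 4 = Monday.
1257 mod 7 = 4, so 1257 days before a Monday is Monday − 4 = Thursday.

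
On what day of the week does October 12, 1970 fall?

Monday

January 1, 1970 is a Thursday.
Jan 1, 1970 → Feb 1, 1970: 31 days (January has 31).
Feb 1, 1970 → Mar 1, 1970: 28 days (February has 28).
Mar 1, 1970 → Apr 1, 1970: 31 days (March has 31).
Apr 1, 1970 → May 1, 1970: 30 days (April has 30).
May 1, 1970 → Jun 1, 1970: 31 days (May has 31).
Jun 1, 1970 → Jul 1, 1970: 30 days (June has 30).
Jul 1, 1970 → Aug 1, 1970: 31 days (July has 31).
Aug 1, 1970 → Sep 1, 1970: 31 days (August has 31).
Sep 1, 1970 → Oct 1, 1970: 30 days (September has 30).
Oct 1, 1970 → Oct 12, 1970: 11 days.
Total: 284 days.
284 mod 7 = 4, so Thursday + 4 = Monday.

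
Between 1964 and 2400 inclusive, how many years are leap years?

Multiples of 4 in [1964,2400]: 110.
Of those, multiples of 100: 5 (not leap unless ÷400).
Multiples of 400: 2.
Leap years = 110 − 5 + 2 = 107.

107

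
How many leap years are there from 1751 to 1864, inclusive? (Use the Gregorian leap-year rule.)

Multiples of 4 in [1751,1864]: 29.
Of those, multiples of 100: 1 (not leap unless ÷400).
Multiples of 400: 0.
Leap years = 29 − 1 + 0 = 28.

28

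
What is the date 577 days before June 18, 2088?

−366 (one year; includes Feb 29, 2088) → Jun 18, 2087 (211 left).
−18 → May 31, 2087 (end of May, 31 days; 193 left).
−31 → Apr 30, 2087 (end of Apr, 30 days; 162 left).
−30 → Mar 31, 2087 (end of Mar, 31 days; 132 left).
−31 → Feb 28, 2087 (end of Feb, 28 days; 101 left).
−28 → Jan 31, 2087 (end of Jan, 31 days; 73 left).
−31 → Dec 31, 2086 (end of Dec, 31 days; 42 left).
−31 → Nov 30, 2086 (end of Nov, 30 days; 11 left).
−11 → Nov 19, 2086.

November 19, 2086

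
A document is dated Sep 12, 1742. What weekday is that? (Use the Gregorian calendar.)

Wednesday

Doomsday rule: the anchor day for the 1700s is Sunday. For year 42: 42÷12 = 3 r 6, and 6÷4 = 1, so 3+6+1 = 10.
Sunday + 10 ≡ Wednesday — that's 1742's doomsday.
In September the doomsday date is Sep 5.
Sep 12 is 7 days after Sep 5; 7 mod 7 = 0, so Wednesday + 0 = Wednesday.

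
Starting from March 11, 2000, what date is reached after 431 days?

+365 (one year) → Mar 11, 2001 (66 left).
Mar has 31 days: +21 → Apr 1, 2001 (45 left).
Apr has 30 days: +30 → May 1, 2001 (15 left).
+15 → May 16, 2001.

May 16, 2001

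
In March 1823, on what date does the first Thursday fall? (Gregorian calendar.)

March 1, 1823 is a Saturday.
The first Thursday is therefore March 6 (5 days later).

March 6, 1823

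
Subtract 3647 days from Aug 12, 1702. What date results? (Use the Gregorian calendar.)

−365 (one year) → Aug 12, 1701 (3282 left).
−365 (one year) → Aug 12, 1700 (2917 left).
−365 (one year) → Aug 12, 1699 (2552 left).
−365 (one year) → Aug 12, 1698 (2187 left).
−365 (one year) → Aug 12, 1697 (1822 left).
−365 (one year) → Aug 12, 1696 (1457 left).
−366 (one year; includes Feb 29, 1696) → Aug 12, 1695 (1091 left).
−365 (one year) → Aug 12, 1694 (726 left).
−365 (one year) → Aug 12, 1693 (361 left).
−12 → Jul 31, 1693 (end of Jul, 31 days; 349 left).
−31 → Jun 30, 1693 (end of Jun, 30 days; 318 left).
−30 → May 31, 1693 (end of May, 31 days; 288 left).
−31 → Apr 30, 1693 (end of Apr, 30 days; 257 left).
−30 → Mar 31, 1693 (end of Mar, 31 days; 227 left).
−31 → Feb 28, 1693 (end of Feb, 28 days; 196 left).
−28 → Jan 31, 1693 (end of Jan, 31 days; 168 left).
−31 → Dec 31, 1692 (end of Dec, 31 days; 137 left).
−31 → Nov 30, 1692 (end of Nov, 30 days; 106 left).
−30 → Oct 31, 1692 (end of Oct, 31 days; 76 left).
−31 → Sep 30, 1692 (end of Sep, 30 days; 45 left).
−30 → Aug 31, 1692 (end of Aug, 31 days; 15 left).
−15 → Aug 16, 1692.

August 16, 1692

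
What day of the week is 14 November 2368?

Doomsday rule: the anchor day for the 2300s is Wednesday. For year 68: 68÷12 = 5 r 8, and 8÷4 = 2, so 5+8+2 = 15.
Wednesday + 15 ≡ Thursday — that's 2368's doomsday.
In November the doomsday date is Nov 7.
Nov 14 is 7 days after Nov 7; 7 mod 7 = 0, so Thursday + 0 = Thursday.

Thursday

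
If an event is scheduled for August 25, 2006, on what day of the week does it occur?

Friday

January 1, 2006 is a Sunday.
Jan 1, 2006 → Feb 1, 2006: 31 days (January has 31).
Feb 1, 2006 → Mar 1, 2006: 28 days (February has 28).
Mar 1, 2006 → Apr 1, 2006: 31 days (March has 31).
Apr 1, 2006 → May 1, 2006: 30 days (April has 30).
May 1, 2006 → Jun 1, 2006: 31 days (May has 31).
Jun 1, 2006 → Jul 1, 2006: 30 days (June has 30).
Jul 1, 2006 → Aug 1, 2006: 31 days (July has 31).
Aug 1, 2006 → Aug 25, 2006: 24 days.
Total: 236 days.
236 mod 7 = 5, so Sunday + 5 = Friday.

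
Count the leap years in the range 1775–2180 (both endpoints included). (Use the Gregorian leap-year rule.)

Multiples of 4 in [1775,2180]: 102.
Of those, multiples of 100: 4 (not leap unless ÷400).
Multiples of 400: 1.
Leap years = 102 − 4 + 1 = 99.

99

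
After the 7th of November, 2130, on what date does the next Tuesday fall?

Nov 7, 2130 is a Tuesday.
From Tuesday to the next Tuesday is 7 days.
Nov 7, 2130 + 7 = Nov 14, 2130.

November 14, 2130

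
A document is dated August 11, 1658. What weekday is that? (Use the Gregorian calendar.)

Sunday

Doomsday rule: the anchor day for the 1600s is Tuesday. For year 58: 58÷12 = 4 r 10, and 10÷4 = 2, so 4+10+2 = 16.
Tuesday + 16 ≡ Thursday — that's 1658's doomsday.
In August the doomsday date is Aug 8.
Aug 11 is 3 days after Aug 8; 3 mod 7 = 3, so Thursday + 3 = Sunday.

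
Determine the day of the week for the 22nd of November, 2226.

Doomsday rule: the anchor day for the 2200s is Friday. For year 26: 26÷12 = 2 r 2, and 2÷4 = 0, so 2+2+0 = 4.
Friday + 4 ≡ Tuesday — that's 2226's doomsday.
In November the doomsday date is Nov 7.
Nov 22 is 15 days after Nov 7; 15 mod 7 = 1, so Tuesday + 1 = Wednesday.

Wednesday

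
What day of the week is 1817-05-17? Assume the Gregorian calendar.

January 1, 1817 is a Wednesday.
Jan 1, 1817 → Feb 1, 1817: 31 days (January has 31).
Feb 1, 1817 → Mar 1, 1817: 28 days (February has 28).
Mar 1, 1817 → Apr 1, 1817: 31 days (March has 31).
Apr 1, 1817 → May 1, 1817: 30 days (April has 30).
May 1, 1817 → May 17, 1817: 16 days.
Total: 136 days.
136 mod 7 = 3, so Wednesday + 3 = Saturday.

Saturday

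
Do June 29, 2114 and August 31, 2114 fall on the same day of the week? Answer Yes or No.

From Jun 29, 2114 to Aug 31, 2114 is 63 days.
63 mod 7 = 0, so they are the same weekday.
(Jun 29, 2114 is a Friday; Aug 31, 2114 is a Friday.)

Yes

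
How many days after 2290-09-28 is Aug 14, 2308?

6529

Sep 28, 2290 → Sep 28, 2291: 365 days.
Sep 28, 2291 → Sep 28, 2292: 366 days (Feb 29, 2292 is in that span).
Sep 28, 2292 → Sep 28, 2293: 365 days.
Sep 28, 2293 → Sep 28, 2294: 365 days.
Sep 28, 2294 → Sep 28, 2295: 365 days.
Sep 28, 2295 → Sep 28, 2296: 366 days (Feb 29, 2296 is in that span).
Sep 28, 2296 → Sep 28, 2297: 365 days.
Sep 28, 2297 → Sep 28, 2298: 365 days.
Sep 28, 2298 → Sep 28, 2299: 365 days.
Sep 28, 2299 → Sep 28, 2300: 365 days.
Sep 28, 2300 → Sep 28, 2301: 365 days.
Sep 28, 2301 → Sep 28, 2302: 365 days.
Sep 28, 2302 → Sep 28, 2303: 365 days.
Sep 28, 2303 → Sep 28, 2304: 366 days (Feb 29, 2304 is in that span).
Sep 28, 2304 → Sep 28, 2305: 365 days.
Sep 28, 2305 → Sep 28, 2306: 365 days.
Sep 28, 2306 → Sep 28, 2307: 365 days.
Sep 28, 2307 → Oct 28, 2307: 30 days (September has 30).
Oct 28, 2307 → Nov 28, 2307: 31 days (October has 31).
Nov 28, 2307 → Dec 28, 2307: 30 days (November has 30).
Dec 28, 2307 → Jan 28, 2308: 31 days (December has 31).
Jan 28, 2308 → Feb 28, 2308: 31 days (January has 31).
Feb 28, 2308 → Mar 28, 2308: 29 days (February has 29).
Mar 28, 2308 → Apr 28, 2308: 31 days (March has 31).
Apr 28, 2308 → May 28, 2308: 30 days (April has 30).
May 28, 2308 → Jun 28, 2308: 31 days (May has 31).
Jun 28, 2308 → Jul 28, 2308: 30 days (June has 30).
Jul 28, 2308 → Aug 14, 2308: 17 days.
Total: 6529 days.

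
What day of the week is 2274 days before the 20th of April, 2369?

Monday

Apr 20, 2369 is a Sunday.
2274 mod 7 = 6, so 2274 days before a Sunday is Sunday − 6 = Monday.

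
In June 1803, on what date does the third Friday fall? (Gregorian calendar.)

June 1, 1803 is a Wednesday.
The first Friday is therefore June 3 (2 days later).
The third Friday is 3 + 2×7 = June 17.

June 17, 1803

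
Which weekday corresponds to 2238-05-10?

Thursday

Doomsday rule: the anchor day for the 2200s is Friday. For year 38: 38÷12 = 3 r 2, and 2÷4 = 0, so 3+2+0 = 5.
Friday + 5 ≡ Wednesday — that's 2238's doomsday.
In May the doomsday date is May 9.
May 10 is 1 day after May 9; 1 mod 7 = 1, so Wednesday + 1 = Thursday.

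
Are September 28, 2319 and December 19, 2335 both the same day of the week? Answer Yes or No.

From Sep 28, 2319 to Dec 19, 2335 is 5926 days.
5926 mod 7 = 4, so they are different weekdays.
(Sep 28, 2319 is a Sunday; Dec 19, 2335 is a Thursday.)

No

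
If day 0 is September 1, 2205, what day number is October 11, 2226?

Sep 1, 2205 → Sep 1, 2206: 365 days.
Sep 1, 2206 → Sep 1, 2207: 365 days.
Sep 1, 2207 → Sep 1, 2208: 366 days (Feb 29, 2208 is in that span).
Sep 1, 2208 → Sep 1, 2209: 365 days.
Sep 1, 2209 → Sep 1, 2210: 365 days.
Sep 1, 2210 → Sep 1, 2211: 365 days.
Sep 1, 2211 → Sep 1, 2212: 366 days (Feb 29, 2212 is in that span).
Sep 1, 2212 → Sep 1, 2213: 365 days.
Sep 1, 2213 → Sep 1, 2214: 365 days.
Sep 1, 2214 → Sep 1, 2215: 365 days.
Sep 1, 2215 → Sep 1, 2216: 366 days (Feb 29, 2216 is in that span).
Sep 1, 2216 → Sep 1, 2217: 365 days.
Sep 1, 2217 → Sep 1, 2218: 365 days.
Sep 1, 2218 → Sep 1, 2219: 365 days.
Sep 1, 2219 → Sep 1, 2220: 366 days (Feb 29, 2220 is in that span).
Sep 1, 2220 → Sep 1, 2221: 365 days.
Sep 1, 2221 → Sep 1, 2222: 365 days.
Sep 1, 2222 → Sep 1, 2223: 365 days.
Sep 1, 2223 → Sep 1, 2224: 366 days (Feb 29, 2224 is in that span).
Sep 1, 2224 → Sep 1, 2225: 365 days.
Sep 1, 2225 → Sep 1, 2226: 365 days.
Sep 1, 2226 → Oct 1, 2226: 30 days (September has 30).
Oct 1, 2226 → Oct 11, 2226: 10 days.
Total: 7710 days.

7710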